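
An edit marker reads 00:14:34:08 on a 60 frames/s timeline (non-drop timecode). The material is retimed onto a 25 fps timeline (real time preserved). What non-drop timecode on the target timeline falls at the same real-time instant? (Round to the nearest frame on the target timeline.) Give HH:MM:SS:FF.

00:14:34:03

Source frame index: (0×3600 + 14×60 + 34) × 60 + 8 = 52448.
Real time: 52448 / (60) = 13112/15 s.
Target frame: (13112/15) × (25) = 65560/3 ≈ 21853.333 → 21853.
At 25 labels/s: frame 21853 → 00:14:34:03.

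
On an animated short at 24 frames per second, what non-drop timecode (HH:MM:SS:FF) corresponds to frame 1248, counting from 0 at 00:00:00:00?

1248 ÷ 24 = 52 full seconds, remainder 0 frames.
52 s = 0 h 0 min 52 s.
Timecode: 00:00:52:00.

00:00:52:00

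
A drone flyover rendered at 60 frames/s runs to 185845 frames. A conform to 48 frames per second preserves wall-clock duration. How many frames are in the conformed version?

Target frames = source frames × (target rate / source rate) = 185845 × (48)/(60) = 185845 × 4/5 = 148676.

148676 frames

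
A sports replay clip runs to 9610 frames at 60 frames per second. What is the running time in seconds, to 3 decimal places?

160.167 seconds

Running time = 9610 × 1/60 = 961/6 s ≈ 160.167 s.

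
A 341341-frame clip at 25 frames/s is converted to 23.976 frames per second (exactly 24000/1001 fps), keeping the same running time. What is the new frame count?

327360 frames

Target frames = source frames × (target rate / source rate) = 341341 × (24000/1001)/(25) = 341341 × 960/1001 = 327360.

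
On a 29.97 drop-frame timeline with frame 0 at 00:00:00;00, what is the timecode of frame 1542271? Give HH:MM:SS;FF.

14:17:40;15

Ten DF minutes hold 17982 frames, so frame 1542271 lies in block 85 (frames 1528470–1546451) with 13801 frames into that block.
The block's first minute is 1800 frames and the rest 1798 each; 13801 frames reaches minute 7, so 85 × 18 + 7 × 2 = 1544 labels have been skipped so far.
Adding those back, label number 1542271 + 1544 = 1543815 at 30 labels/s is 51460 s + 15 f = 14 h 17 min 40 s frame 15, i.e. 14:17:40;15.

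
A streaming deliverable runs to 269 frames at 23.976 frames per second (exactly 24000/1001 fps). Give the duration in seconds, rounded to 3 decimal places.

11.220 seconds

Running time = 269 × 1001/24000 = 269269/24000 s ≈ 11.220 s.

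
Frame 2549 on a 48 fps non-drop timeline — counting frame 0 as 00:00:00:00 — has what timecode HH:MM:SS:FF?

2549 ÷ 48 = 53 full seconds, remainder 5 frames.
53 s = 0 h 0 min 53 s.
Timecode: 00:00:53:05.

00:00:53:05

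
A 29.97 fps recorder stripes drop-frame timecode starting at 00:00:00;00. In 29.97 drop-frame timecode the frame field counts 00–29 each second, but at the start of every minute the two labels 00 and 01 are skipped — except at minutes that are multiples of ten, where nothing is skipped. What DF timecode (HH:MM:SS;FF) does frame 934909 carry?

08:39:54;25

Ten DF minutes hold 17982 frames, so frame 934909 lies in block 51 (frames 917082–935063) with 17827 frames into that block.
The block's first minute is 1800 frames and the rest 1798 each; 17827 frames reaches minute 9, so 51 × 18 + 9 × 2 = 936 labels have been skipped so far.
Adding those back, label number 934909 + 936 = 935845 at 30 labels/s is 31194 s + 25 f = 8 h 39 min 54 s frame 25, i.e. 08:39:54;25.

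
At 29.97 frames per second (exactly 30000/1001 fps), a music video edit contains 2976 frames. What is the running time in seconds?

Running time = 2976 / (30000/1001) = 99.2992 s.

99.2992 seconds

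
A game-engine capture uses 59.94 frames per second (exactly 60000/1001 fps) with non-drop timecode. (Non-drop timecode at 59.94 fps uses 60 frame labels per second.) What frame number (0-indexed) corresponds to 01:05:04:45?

Total seconds to the label: (1 × 3600 + 5 × 60 + 4) = 3904.
Frame index = 3904 × 60 + 45 = 234285.

234285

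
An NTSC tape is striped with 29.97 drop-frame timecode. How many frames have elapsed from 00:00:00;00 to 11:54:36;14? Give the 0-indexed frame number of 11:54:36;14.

As if non-drop at 30 labels/s: (11 × 3600 + 54 × 60 + 36) × 30 + 14 = 1286294.
Minute boundaries passed: 714; those not divisible by 10: 714 − 71 = 643; dropped labels = 2 × 643 = 1286.
Actual frame index = 1286294 − 1286 = 1285008.

1285008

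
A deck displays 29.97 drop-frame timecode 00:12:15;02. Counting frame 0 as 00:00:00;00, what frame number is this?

Complete 10-minute blocks: 1, each 17982 frames → 17982.
Remaining 2 whole minutes in the current block: 1800 + 1 × 1798 = 3598 frames.
Within the current minute: 15 × 30 + 2 − 2 = 450 (labels ;00/;01 skipped at this minute). Total = 17982 + 3598 + 450 = 22030.

22030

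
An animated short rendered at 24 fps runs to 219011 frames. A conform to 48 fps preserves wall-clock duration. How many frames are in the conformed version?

438022 frames

Target frames = source frames × (target rate / source rate) = 219011 × (48)/(24) = 219011 × 2 = 438022.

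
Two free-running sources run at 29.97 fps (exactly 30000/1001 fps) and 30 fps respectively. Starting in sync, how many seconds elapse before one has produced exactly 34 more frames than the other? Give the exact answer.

17017/15 seconds

The gap grows by |30 − 30000/1001| = 30/1001 frames per second.
Time for a 34-frame gap: 34 ÷ (30/1001) = 17017/15 s.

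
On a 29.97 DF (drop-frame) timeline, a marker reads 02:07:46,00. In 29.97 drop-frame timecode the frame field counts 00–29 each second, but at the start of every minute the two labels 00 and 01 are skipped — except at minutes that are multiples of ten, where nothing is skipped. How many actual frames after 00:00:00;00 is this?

229750

As if non-drop at 30 labels/s: (2 × 3600 + 7 × 60 + 46) × 30 + 0 = 229980.
Minute boundaries passed: 127; those not divisible by 10: 127 − 12 = 115; dropped labels = 2 × 115 = 230.
Actual frame index = 229980 − 230 = 229750.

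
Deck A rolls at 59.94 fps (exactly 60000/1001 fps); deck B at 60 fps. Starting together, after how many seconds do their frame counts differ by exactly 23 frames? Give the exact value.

The gap grows by |60 − 60000/1001| = 60/1001 frames per second.
Time for a 23-frame gap: 23 ÷ (60/1001) = 23023/60 s.

23023/60 seconds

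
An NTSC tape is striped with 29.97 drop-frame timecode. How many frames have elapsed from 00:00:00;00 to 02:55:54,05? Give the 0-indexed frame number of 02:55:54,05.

316309

Complete 10-minute blocks: 17, each 17982 frames → 305694.
Remaining 5 whole minutes in the current block: 1800 + 4 × 1798 = 8992 frames.
Within the current minute: 54 × 30 + 5 − 2 = 1623 (labels ;00/;01 skipped at this minute). Total = 305694 + 8992 + 1623 = 316309.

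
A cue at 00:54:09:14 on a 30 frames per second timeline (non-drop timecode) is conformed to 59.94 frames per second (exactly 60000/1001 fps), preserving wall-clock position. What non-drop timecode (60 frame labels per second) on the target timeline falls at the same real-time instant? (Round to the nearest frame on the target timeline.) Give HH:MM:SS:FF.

Source frame index: (0×3600 + 54×60 + 9) × 30 + 14 = 97484.
Real time: 97484 / (30) = 48742/15 s.
Target frame: (48742/15) × (60000/1001) = 194968000/1001 ≈ 194773.227 → 194773.
At 60 labels/s: frame 194773 → 00:54:06:13.

00:54:06:13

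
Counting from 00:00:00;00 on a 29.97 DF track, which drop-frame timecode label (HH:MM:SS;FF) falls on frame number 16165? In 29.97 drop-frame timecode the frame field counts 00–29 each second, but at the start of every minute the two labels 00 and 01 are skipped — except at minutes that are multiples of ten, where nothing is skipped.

00:08:59;11

Each 10-minute DF block holds 10 × 60 × 30 − 9 × 2 = 17982 frames. 16165 ÷ 17982 → 0 full blocks, remainder 16165.
Within the partial block the first minute is 1800 frames and each further minute 1798, so 8 further minute boundaries passed. Total skipped labels = 18 × 0 + 2 × 8 = 16.
Non-drop label index = 16165 + 16 = 16181; at 30 labels/s that is 00:08:59:11, i.e. DF 00:08:59;11.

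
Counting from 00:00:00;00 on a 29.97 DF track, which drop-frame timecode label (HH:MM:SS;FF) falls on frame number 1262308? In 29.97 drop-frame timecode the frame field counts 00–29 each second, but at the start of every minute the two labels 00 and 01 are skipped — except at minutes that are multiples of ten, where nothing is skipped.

11:41:59;00

Each 10-minute DF block holds 10 × 60 × 30 − 9 × 2 = 17982 frames. 1262308 ÷ 17982 → 70 full blocks, remainder 3568.
Within the partial block the first minute is 1800 frames and each further minute 1798, so 1 further minute boundary passed. Total skipped labels = 18 × 70 + 2 × 1 = 1262.
Non-drop label index = 1262308 + 1262 = 1263570; at 30 labels/s that is 11:41:59:00, i.e. DF 11:41:59;00.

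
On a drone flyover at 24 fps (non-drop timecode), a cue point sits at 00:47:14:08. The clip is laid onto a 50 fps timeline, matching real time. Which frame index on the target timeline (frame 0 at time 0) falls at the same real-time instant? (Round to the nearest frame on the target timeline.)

frame 141717

Source frame index: (0×3600 + 47×60 + 14) × 24 + 8 = 68024.
Real time: 68024 / (24) = 8503/3 s.
Target frame: (8503/3) × (50) = 425150/3 ≈ 141716.667 → 141717.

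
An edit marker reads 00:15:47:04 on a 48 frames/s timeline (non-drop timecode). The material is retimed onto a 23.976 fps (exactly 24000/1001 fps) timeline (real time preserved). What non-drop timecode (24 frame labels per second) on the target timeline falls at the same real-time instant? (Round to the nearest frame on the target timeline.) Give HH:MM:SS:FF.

Source frame index: (0×3600 + 15×60 + 47) × 48 + 4 = 45460.
Real time: 45460 / (48) = 11365/12 s.
Target frame: (11365/12) × (24000/1001) = 22730000/1001 ≈ 22707.293 → 22707.
At 24 labels/s: frame 22707 → 00:15:46:03.

00:15:46:03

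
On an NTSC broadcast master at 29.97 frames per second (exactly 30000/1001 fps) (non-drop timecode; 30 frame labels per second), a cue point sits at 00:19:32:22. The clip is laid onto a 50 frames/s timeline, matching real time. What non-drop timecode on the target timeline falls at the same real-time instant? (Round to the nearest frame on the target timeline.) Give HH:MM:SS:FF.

00:19:33:45

Source frame index: (0×3600 + 19×60 + 32) × 30 + 22 = 35182.
Real time: 35182 / (30000/1001) = 17608591/15000 s.
Target frame: (17608591/15000) × (50) = 17608591/300 ≈ 58695.303 → 58695.
At 50 labels/s: frame 58695 → 00:19:33:45.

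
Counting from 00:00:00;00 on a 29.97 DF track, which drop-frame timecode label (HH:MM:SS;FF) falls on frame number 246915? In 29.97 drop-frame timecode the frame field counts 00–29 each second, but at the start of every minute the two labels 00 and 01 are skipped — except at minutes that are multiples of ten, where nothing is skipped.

02:17:18;23

Each 10-minute DF block holds 10 × 60 × 30 − 9 × 2 = 17982 frames. 246915 ÷ 17982 → 13 full blocks, remainder 13149.
Within the partial block the first minute is 1800 frames and each further minute 1798, so 7 further minute boundaries passed. Total skipped labels = 18 × 13 + 2 × 7 = 248.
Non-drop label index = 246915 + 248 = 247163; at 30 labels/s that is 02:17:18:23, i.e. DF 02:17:18;23.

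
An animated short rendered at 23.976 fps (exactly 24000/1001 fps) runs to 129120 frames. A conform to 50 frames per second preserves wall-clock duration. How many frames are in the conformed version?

Target frames = source frames × (target rate / source rate) = 129120 × (50)/(24000/1001) = 129120 × 1001/480 = 269269.

269269 frames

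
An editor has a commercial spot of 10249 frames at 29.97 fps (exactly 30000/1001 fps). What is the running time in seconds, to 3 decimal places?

341.975 seconds

Running time = 10249 × 1001/30000 = 10259249/30000 s ≈ 341.975 s.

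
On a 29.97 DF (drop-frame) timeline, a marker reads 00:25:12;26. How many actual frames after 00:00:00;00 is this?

45340

As if non-drop at 30 labels/s: (0 × 3600 + 25 × 60 + 12) × 30 + 26 = 45386.
Minute boundaries passed: 25; those not divisible by 10: 25 − 2 = 23; dropped labels = 2 × 23 = 46.
Actual frame index = 45386 − 46 = 45340.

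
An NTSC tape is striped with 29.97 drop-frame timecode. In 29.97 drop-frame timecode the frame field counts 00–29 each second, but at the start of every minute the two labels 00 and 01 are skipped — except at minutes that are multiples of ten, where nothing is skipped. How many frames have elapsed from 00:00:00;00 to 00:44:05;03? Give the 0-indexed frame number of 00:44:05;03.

Complete 10-minute blocks: 4, each 17982 frames → 71928.
Remaining 4 whole minutes in the current block: 1800 + 3 × 1798 = 7194 frames.
Within the current minute: 5 × 30 + 3 − 2 = 151 (labels ;00/;01 skipped at this minute). Total = 71928 + 7194 + 151 = 79273.

79273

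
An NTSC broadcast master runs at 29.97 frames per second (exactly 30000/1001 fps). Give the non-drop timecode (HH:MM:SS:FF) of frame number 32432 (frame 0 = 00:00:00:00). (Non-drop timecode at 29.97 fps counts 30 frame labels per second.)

32432 ÷ 30 = 1081 full seconds, remainder 2 frames.
1081 s = 0 h 18 min 1 s.
Timecode: 00:18:01:02.

00:18:01:02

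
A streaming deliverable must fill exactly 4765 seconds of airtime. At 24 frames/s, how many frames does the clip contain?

114360 frames

Frames = 4765 × 24 = 114360.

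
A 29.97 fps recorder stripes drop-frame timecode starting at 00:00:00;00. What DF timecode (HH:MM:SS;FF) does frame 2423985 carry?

Each 10-minute DF block holds 10 × 60 × 30 − 9 × 2 = 17982 frames. 2423985 ÷ 17982 → 134 full blocks, remainder 14397.
Within the partial block the first minute is 1800 frames and each further minute 1798, so 8 further minute boundaries passed. Total skipped labels = 18 × 134 + 2 × 8 = 2428.
Non-drop label index = 2423985 + 2428 = 2426413; at 30 labels/s that is 22:28:00:13, i.e. DF 22:28:00;13.

22:28:00;13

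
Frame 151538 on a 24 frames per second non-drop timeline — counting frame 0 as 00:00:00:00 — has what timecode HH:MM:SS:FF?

151538 ÷ 24 = 6314 full seconds, remainder 2 frames.
6314 s = 1 h 45 min 14 s.
Timecode: 01:45:14:02.

01:45:14:02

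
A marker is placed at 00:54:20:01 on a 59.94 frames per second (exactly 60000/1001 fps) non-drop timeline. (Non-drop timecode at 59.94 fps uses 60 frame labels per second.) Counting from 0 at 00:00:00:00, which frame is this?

frame 195601

Total seconds to the label: (0 × 3600 + 54 × 60 + 20) = 3260.
Frame index = 3260 × 60 + 1 = 195601.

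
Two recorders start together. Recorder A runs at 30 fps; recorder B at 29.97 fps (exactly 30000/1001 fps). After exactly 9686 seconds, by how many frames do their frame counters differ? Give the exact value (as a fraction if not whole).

A emits 30 × 9686 = 290580 frames; B emits 30000/1001 × 9686 = 290580000/1001.
Difference = 290580/1001 frames (≈ 290.2897); B is behind A.

290580/1001 frames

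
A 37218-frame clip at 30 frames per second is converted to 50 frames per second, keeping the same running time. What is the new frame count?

62030 frames

Target frames = source frames × (target rate / source rate) = 37218 × (50)/(30) = 37218 × 5/3 = 62030.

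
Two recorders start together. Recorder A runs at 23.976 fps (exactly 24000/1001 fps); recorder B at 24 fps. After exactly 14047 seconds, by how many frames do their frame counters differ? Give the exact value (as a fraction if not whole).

A emits 24000/1001 × 14047 = 30648000/91 frames; B emits 24 × 14047 = 337128.
Difference = 30648/91 frames (≈ 336.7912); B is ahead of A.

30648/91 frames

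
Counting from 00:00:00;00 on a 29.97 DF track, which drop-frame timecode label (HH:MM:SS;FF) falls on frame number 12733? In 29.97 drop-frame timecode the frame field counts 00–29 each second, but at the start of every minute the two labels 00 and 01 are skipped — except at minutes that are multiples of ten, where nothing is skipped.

00:07:04;27

Each 10-minute DF block holds 10 × 60 × 30 − 9 × 2 = 17982 frames. 12733 ÷ 17982 → 0 full blocks, remainder 12733.
Within the partial block the first minute is 1800 frames and each further minute 1798, so 7 further minute boundaries passed. Total skipped labels = 18 × 0 + 2 × 7 = 14.
Non-drop label index = 12733 + 14 = 12747; at 30 labels/s that is 00:07:04:27, i.e. DF 00:07:04;27.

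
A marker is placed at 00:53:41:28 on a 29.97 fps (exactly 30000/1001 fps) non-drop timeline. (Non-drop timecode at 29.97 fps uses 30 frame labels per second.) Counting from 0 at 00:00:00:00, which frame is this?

frame 96658

Total seconds to the label: (0 × 3600 + 53 × 60 + 41) = 3221.
Frame index = 3221 × 30 + 28 = 96658.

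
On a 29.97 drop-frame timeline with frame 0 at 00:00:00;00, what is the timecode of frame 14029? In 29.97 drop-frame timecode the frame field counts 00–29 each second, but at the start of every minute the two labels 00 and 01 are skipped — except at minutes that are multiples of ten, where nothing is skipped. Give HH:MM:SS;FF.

00:07:48;03

Each 10-minute DF block holds 10 × 60 × 30 − 9 × 2 = 17982 frames. 14029 ÷ 17982 → 0 full blocks, remainder 14029.
Within the partial block the first minute is 1800 frames and each further minute 1798, so 7 further minute boundaries passed. Total skipped labels = 18 × 0 + 2 × 7 = 14.
Non-drop label index = 14029 + 14 = 14043; at 30 labels/s that is 00:07:48:03, i.e. DF 00:07:48;03.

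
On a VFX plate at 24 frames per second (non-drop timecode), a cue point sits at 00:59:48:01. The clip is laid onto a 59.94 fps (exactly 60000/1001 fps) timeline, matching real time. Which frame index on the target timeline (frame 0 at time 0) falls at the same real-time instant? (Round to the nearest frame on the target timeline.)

frame 215067

Source frame index: (0×3600 + 59×60 + 48) × 24 + 1 = 86113.
Real time: 86113 / (24) = 86113/24 s.
Target frame: (86113/24) × (60000/1001) = 215282500/1001 ≈ 215067.433 → 215067.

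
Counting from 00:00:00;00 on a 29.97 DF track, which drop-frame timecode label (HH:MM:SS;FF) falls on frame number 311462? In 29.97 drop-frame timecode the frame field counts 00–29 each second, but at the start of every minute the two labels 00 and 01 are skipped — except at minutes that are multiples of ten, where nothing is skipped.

02:53:12;14

Each 10-minute DF block holds 10 × 60 × 30 − 9 × 2 = 17982 frames. 311462 ÷ 17982 → 17 full blocks, remainder 5768.
Within the partial block the first minute is 1800 frames and each further minute 1798, so 3 further minute boundaries passed. Total skipped labels = 18 × 17 + 2 × 3 = 312.
Non-drop label index = 311462 + 312 = 311774; at 30 labels/s that is 02:53:12:14, i.e. DF 02:53:12;14.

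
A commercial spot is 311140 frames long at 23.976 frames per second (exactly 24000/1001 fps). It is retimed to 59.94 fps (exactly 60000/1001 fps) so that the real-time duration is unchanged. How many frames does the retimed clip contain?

777850 frames

Target frames = source frames × (target rate / source rate) = 311140 × (60000/1001)/(24000/1001) = 311140 × 5/2 = 777850.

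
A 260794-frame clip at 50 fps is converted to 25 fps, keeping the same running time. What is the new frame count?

Target frames = source frames × (target rate / source rate) = 260794 × (25)/(50) = 260794 × 1/2 = 130397.

130397 frames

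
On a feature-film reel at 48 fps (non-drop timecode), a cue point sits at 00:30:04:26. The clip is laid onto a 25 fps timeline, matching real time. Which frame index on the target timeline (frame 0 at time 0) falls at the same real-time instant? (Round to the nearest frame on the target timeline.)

frame 45114

Source frame index: (0×3600 + 30×60 + 4) × 48 + 26 = 86618.
Real time: 86618 / (48) = 43309/24 s.
Target frame: (43309/24) × (25) = 1082725/24 ≈ 45113.542 → 45114.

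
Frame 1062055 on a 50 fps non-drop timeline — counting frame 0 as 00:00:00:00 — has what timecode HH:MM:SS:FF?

1062055 ÷ 50 = 21241 full seconds, remainder 5 frames.
21241 s = 5 h 54 min 1 s.
Timecode: 05:54:01:05.

05:54:01:05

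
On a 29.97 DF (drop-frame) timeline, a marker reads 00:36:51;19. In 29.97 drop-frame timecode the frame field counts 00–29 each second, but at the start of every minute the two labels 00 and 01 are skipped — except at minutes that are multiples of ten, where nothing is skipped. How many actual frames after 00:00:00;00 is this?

66283

Complete 10-minute blocks: 3, each 17982 frames → 53946.
Remaining 6 whole minutes in the current block: 1800 + 5 × 1798 = 10790 frames.
Within the current minute: 51 × 30 + 19 − 2 = 1547 (labels ;00/;01 skipped at this minute). Total = 53946 + 10790 + 1547 = 66283.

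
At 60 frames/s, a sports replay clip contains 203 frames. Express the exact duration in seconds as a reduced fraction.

Running time = 203 ÷ (60) = 203 × 1/60 = 203/60 s.

203/60 seconds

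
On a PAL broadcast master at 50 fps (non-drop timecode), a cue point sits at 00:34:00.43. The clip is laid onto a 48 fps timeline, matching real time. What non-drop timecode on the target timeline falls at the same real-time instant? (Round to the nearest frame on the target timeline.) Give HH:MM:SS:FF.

Source frame index: (0×3600 + 34×60 + 0) × 50 + 43 = 102043.
Real time: 102043 / (50) = 102043/50 s.
Target frame: (102043/50) × (48) = 2449032/25 ≈ 97961.280 → 97961.
At 48 labels/s: frame 97961 → 00:34:00:41.

00:34:00:41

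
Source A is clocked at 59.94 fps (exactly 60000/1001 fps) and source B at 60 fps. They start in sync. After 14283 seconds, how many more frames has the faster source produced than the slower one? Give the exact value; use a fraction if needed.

856980/1001 frames

A emits 60000/1001 × 14283 = 856980000/1001 frames; B emits 60 × 14283 = 856980.
Difference = 856980/1001 frames (≈ 856.1239); B is ahead of A.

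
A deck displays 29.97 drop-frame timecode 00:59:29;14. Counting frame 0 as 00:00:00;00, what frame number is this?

Complete 10-minute blocks: 5, each 17982 frames → 89910.
Remaining 9 whole minutes in the current block: 1800 + 8 × 1798 = 16184 frames.
Within the current minute: 29 × 30 + 14 − 2 = 882 (labels ;00/;01 skipped at this minute). Total = 89910 + 16184 + 882 = 106976.

106976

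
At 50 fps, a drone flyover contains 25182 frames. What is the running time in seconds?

503.64 seconds

Running time = 25182 / (50) = 503.64 s.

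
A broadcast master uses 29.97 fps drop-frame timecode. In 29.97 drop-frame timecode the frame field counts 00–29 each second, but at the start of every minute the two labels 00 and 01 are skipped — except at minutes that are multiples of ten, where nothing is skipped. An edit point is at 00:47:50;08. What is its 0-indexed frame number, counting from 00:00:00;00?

86022

Complete 10-minute blocks: 4, each 17982 frames → 71928.
Remaining 7 whole minutes in the current block: 1800 + 6 × 1798 = 12588 frames.
Within the current minute: 50 × 30 + 8 − 2 = 1506 (labels ;00/;01 skipped at this minute). Total = 71928 + 12588 + 1506 = 86022.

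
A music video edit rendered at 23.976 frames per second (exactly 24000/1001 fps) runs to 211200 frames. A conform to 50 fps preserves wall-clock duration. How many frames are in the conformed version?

440440 frames

Target frames = source frames × (target rate / source rate) = 211200 × (50)/(24000/1001) = 211200 × 1001/480 = 440440.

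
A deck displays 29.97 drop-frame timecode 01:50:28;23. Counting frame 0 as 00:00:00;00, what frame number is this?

198665

As if non-drop at 30 labels/s: (1 × 3600 + 50 × 60 + 28) × 30 + 23 = 198863.
Minute boundaries passed: 110; those not divisible by 10: 110 − 11 = 99; dropped labels = 2 × 99 = 198.
Actual frame index = 198863 − 198 = 198665.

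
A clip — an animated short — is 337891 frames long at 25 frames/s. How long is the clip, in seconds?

Running time = 337891 / (25) = 13515.64 s.

13515.64 seconds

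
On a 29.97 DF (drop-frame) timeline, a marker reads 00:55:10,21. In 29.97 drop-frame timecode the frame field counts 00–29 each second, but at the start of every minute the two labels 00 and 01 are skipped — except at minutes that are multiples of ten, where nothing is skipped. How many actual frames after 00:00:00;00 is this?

As if non-drop at 30 labels/s: (0 × 3600 + 55 × 60 + 10) × 30 + 21 = 99321.
Minute boundaries passed: 55; those not divisible by 10: 55 − 5 = 50; dropped labels = 2 × 50 = 100.
Actual frame index = 99321 − 100 = 99221.

99221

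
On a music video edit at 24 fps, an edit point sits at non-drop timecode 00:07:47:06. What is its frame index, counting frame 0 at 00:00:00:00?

frame 11214

Total seconds to the label: (0 × 3600 + 7 × 60 + 47) = 467.
Frame index = 467 × 24 + 6 = 11214.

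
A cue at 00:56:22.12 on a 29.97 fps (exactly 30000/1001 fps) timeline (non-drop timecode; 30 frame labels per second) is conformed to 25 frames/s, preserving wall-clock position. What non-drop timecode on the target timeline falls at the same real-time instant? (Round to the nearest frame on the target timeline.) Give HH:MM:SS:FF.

00:56:25:20

Source frame index: (0×3600 + 56×60 + 22) × 30 + 12 = 101472.
Real time: 101472 / (30000/1001) = 2116114/625 s.
Target frame: (2116114/625) × (25) = 2116114/25 ≈ 84644.560 → 84645.
At 25 labels/s: frame 84645 → 00:56:25:20.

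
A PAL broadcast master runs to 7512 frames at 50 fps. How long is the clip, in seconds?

Running time = 7512 / (50) = 150.24 s.

150.24 seconds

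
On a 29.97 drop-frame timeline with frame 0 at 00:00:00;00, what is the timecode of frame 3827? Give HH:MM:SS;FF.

Ten DF minutes hold 17982 frames, so frame 3827 lies in block 0 (frames 0–17981) with 3827 frames into that block.
The block's first minute is 1800 frames and the rest 1798 each; 3827 frames reaches minute 2, so 0 × 18 + 2 × 2 = 4 labels have been skipped so far.
Adding those back, label number 3827 + 4 = 3831 at 30 labels/s is 127 s + 21 f = 0 h 2 min 7 s frame 21, i.e. 00:02:07;21.

00:02:07;21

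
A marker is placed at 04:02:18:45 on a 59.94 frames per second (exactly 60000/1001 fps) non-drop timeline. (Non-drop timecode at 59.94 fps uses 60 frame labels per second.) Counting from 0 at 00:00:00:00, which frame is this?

872325

Total seconds to the label: (4 × 3600 + 2 × 60 + 18) = 14538.
Frame index = 14538 × 60 + 45 = 872325.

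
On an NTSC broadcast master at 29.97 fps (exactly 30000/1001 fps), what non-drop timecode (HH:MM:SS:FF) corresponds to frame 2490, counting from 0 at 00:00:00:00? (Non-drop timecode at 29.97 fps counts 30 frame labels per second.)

00:01:23:00

2490 ÷ 30 = 83 full seconds, remainder 0 frames.
83 s = 0 h 1 min 23 s.
Timecode: 00:01:23:00.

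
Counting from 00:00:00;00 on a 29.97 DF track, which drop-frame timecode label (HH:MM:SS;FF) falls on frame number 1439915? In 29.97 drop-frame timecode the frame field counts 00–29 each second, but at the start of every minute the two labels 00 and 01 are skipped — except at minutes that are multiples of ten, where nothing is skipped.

13:20:45;05

Ten DF minutes hold 17982 frames, so frame 1439915 lies in block 80 (frames 1438560–1456541) with 1355 frames into that block.
The block's first minute is 1800 frames and the rest 1798 each; 1355 frames reaches minute 0, so 80 × 18 + 0 × 2 = 1440 labels have been skipped so far.
Adding those back, label number 1439915 + 1440 = 1441355 at 30 labels/s is 48045 s + 5 f = 13 h 20 min 45 s frame 5, i.e. 13:20:45;05.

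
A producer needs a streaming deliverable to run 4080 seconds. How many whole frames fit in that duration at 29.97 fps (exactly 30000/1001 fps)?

122277 frames

Frames = 4080 × 30000/1001 = 122400000/1001 ≈ 122277.7223.
Complete frames: 122277.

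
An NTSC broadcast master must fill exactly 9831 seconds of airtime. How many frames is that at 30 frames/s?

Frames = 9831 × 30 = 294930.

294930 frames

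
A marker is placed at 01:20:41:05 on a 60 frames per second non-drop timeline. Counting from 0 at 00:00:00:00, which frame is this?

Total seconds to the label: (1 × 3600 + 20 × 60 + 41) = 4841.
Frame index = 4841 × 60 + 5 = 290465.

frame 290465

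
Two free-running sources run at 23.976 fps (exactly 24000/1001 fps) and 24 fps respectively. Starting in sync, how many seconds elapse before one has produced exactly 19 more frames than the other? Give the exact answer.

The gap grows by |24 − 24000/1001| = 24/1001 frames per second.
Time for a 19-frame gap: 19 ÷ (24/1001) = 19019/24 s.

19019/24 seconds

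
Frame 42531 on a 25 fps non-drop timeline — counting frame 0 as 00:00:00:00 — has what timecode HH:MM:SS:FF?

00:28:21:06

42531 ÷ 25 = 1701 full seconds, remainder 6 frames.
1701 s = 0 h 28 min 21 s.
Timecode: 00:28:21:06.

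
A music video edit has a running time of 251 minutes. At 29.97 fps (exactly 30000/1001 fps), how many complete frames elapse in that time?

451348 frames

251 min = 15060 s.
Frames = 15060 × 30000/1001 = 451800000/1001 ≈ 451348.6513.
Complete frames: 451348.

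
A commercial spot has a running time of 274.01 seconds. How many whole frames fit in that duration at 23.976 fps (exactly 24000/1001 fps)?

6569 frames

Frames = 274.01 × 24000/1001 = 597840/91 ≈ 6569.6703.
Complete frames: 6569.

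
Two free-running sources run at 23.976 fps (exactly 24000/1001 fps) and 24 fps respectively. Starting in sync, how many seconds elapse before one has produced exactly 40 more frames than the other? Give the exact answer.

5005/3 seconds

The gap grows by |24 − 24000/1001| = 24/1001 frames per second.
Time for a 40-frame gap: 40 ÷ (24/1001) = 5005/3 s.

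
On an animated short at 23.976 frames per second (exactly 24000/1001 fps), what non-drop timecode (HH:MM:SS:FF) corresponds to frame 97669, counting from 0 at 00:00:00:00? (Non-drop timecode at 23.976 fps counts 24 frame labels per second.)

97669 ÷ 24 = 4069 full seconds, remainder 13 frames.
4069 s = 1 h 7 min 49 s.
Timecode: 01:07:49:13.

01:07:49:13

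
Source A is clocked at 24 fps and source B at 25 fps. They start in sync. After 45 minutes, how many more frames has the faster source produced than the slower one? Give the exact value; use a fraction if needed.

45 min = 2700 s.
A emits 24 × 2700 = 64800 frames; B emits 25 × 2700 = 67500.
Difference = 2700 frames; B is ahead of A.

2700 frames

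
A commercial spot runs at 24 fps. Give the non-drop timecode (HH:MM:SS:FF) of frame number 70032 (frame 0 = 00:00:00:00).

70032 ÷ 24 = 2918 full seconds, remainder 0 frames.
2918 s = 0 h 48 min 38 s.
Timecode: 00:48:38:00.

00:48:38:00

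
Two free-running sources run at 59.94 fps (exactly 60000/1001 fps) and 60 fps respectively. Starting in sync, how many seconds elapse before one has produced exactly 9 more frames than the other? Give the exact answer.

The gap grows by |60 − 60000/1001| = 60/1001 frames per second.
Time for a 9-frame gap: 9 ÷ (60/1001) = 150.15 s.

150.15 seconds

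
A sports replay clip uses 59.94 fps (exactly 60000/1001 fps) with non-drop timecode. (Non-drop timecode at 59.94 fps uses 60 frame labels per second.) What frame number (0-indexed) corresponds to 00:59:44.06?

Total seconds to the label: (0 × 3600 + 59 × 60 + 44) = 3584.
Frame index = 3584 × 60 + 6 = 215046.

frame 215046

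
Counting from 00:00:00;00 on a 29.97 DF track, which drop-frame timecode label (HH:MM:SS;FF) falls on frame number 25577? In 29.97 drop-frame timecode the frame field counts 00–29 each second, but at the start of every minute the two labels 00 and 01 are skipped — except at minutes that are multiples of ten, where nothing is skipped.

00:14:13;13

Each 10-minute DF block holds 10 × 60 × 30 − 9 × 2 = 17982 frames. 25577 ÷ 17982 → 1 full block, remainder 7595.
Within the partial block the first minute is 1800 frames and each further minute 1798, so 4 further minute boundaries passed. Total skipped labels = 18 × 1 + 2 × 4 = 26.
Non-drop label index = 25577 + 26 = 25603; at 30 labels/s that is 00:14:13:13, i.e. DF 00:14:13;13.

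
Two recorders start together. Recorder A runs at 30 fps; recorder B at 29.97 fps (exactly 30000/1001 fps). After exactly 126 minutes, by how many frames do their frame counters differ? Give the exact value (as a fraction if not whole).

32400/143 frames

126 min = 7560 s.
A emits 30 × 7560 = 226800 frames; B emits 30000/1001 × 7560 = 32400000/143.
Difference = 32400/143 frames (≈ 226.5734); B is behind A.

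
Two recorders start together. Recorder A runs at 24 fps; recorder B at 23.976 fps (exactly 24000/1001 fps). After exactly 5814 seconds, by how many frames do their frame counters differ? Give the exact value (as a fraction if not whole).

139536/1001 frames

A emits 24 × 5814 = 139536 frames; B emits 24000/1001 × 5814 = 139536000/1001.
Difference = 139536/1001 frames (≈ 139.3966); B is behind A.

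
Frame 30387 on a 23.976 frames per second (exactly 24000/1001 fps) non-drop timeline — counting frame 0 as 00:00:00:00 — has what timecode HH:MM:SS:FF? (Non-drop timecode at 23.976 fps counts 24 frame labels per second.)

30387 ÷ 24 = 1266 full seconds, remainder 3 frames.
1266 s = 0 h 21 min 6 s.
Timecode: 00:21:06:03.

00:21:06:03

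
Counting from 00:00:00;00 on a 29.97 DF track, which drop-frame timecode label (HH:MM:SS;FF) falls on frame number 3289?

Ten DF minutes hold 17982 frames, so frame 3289 lies in block 0 (frames 0–17981) with 3289 frames into that block.
The block's first minute is 1800 frames and the rest 1798 each; 3289 frames reaches minute 1, so 0 × 18 + 1 × 2 = 2 labels have been skipped so far.
Adding those back, label number 3289 + 2 = 3291 at 30 labels/s is 109 s + 21 f = 0 h 1 min 49 s frame 21, i.e. 00:01:49;21.

00:01:49;21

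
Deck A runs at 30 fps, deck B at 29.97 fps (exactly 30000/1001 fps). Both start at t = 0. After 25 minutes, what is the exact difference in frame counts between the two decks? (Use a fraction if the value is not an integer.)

25 min = 1500 s.
A emits 30 × 1500 = 45000 frames; B emits 30000/1001 × 1500 = 45000000/1001.
Difference = 45000/1001 frames (≈ 44.9550); B is behind A.

45000/1001 frames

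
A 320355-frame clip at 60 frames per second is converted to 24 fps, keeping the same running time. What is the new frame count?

Frames at target rate = 320355 × (24) / (60) = 128142.

128142 frames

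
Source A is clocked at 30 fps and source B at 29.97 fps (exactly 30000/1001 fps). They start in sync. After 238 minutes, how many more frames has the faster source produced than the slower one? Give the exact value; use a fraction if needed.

238 min = 14280 s.
A emits 30 × 14280 = 428400 frames; B emits 30000/1001 × 14280 = 61200000/143.
Difference = 61200/143 frames (≈ 427.9720); B is behind A.

61200/143 frames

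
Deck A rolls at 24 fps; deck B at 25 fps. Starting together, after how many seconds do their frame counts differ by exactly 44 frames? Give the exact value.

The gap grows by |25 − 24| = 1 frame per second.
Time for a 44-frame gap: 44 ÷ (1) = 44 s.

44 seconds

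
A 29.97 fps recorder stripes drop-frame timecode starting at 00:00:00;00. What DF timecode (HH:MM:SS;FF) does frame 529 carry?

00:00:17;19

Each 10-minute DF block holds 10 × 60 × 30 − 9 × 2 = 17982 frames. 529 ÷ 17982 → 0 full blocks, remainder 529.
Within the partial block the first minute is 1800 frames and each further minute 1798, so 0 further minute boundaries passed. Total skipped labels = 18 × 0 + 2 × 0 = 0.
Non-drop label index = 529 + 0 = 529; at 30 labels/s that is 00:00:17:19, i.e. DF 00:00:17;19.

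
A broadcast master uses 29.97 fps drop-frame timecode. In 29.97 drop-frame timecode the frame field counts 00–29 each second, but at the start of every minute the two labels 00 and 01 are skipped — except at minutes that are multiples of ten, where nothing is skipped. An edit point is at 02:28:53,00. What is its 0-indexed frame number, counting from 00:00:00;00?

As if non-drop at 30 labels/s: (2 × 3600 + 28 × 60 + 53) × 30 + 0 = 267990.
Minute boundaries passed: 148; those not divisible by 10: 148 − 14 = 134; dropped labels = 2 × 134 = 268.
Actual frame index = 267990 − 268 = 267722.

267722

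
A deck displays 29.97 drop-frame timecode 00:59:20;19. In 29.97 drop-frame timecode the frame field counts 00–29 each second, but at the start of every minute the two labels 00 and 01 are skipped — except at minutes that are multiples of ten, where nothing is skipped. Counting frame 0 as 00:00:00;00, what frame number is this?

106711

As if non-drop at 30 labels/s: (0 × 3600 + 59 × 60 + 20) × 30 + 19 = 106819.
Minute boundaries passed: 59; those not divisible by 10: 59 − 5 = 54; dropped labels = 2 × 54 = 108.
Actual frame index = 106819 − 108 = 106711.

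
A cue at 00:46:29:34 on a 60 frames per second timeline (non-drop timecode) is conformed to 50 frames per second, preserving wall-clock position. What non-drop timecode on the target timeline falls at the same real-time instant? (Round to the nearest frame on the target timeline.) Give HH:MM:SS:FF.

00:46:29:28

Source frame index: (0×3600 + 46×60 + 29) × 60 + 34 = 167374.
Real time: 167374 / (60) = 83687/30 s.
Target frame: (83687/30) × (50) = 418435/3 ≈ 139478.333 → 139478.
At 50 labels/s: frame 139478 → 00:46:29:28.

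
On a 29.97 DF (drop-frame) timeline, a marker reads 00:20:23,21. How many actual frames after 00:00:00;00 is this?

Complete 10-minute blocks: 2, each 17982 frames → 35964.
Remaining 0 whole minutes in the current block: 0 frames.
Within the current minute: 23 × 30 + 21 = 711. Total = 35964 + 0 + 711 = 36675.

36675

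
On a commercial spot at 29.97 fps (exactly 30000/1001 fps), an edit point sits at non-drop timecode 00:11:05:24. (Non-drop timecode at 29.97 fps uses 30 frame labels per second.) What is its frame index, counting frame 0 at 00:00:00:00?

Total seconds to the label: (0 × 3600 + 11 × 60 + 5) = 665.
Frame index = 665 × 30 + 24 = 19974.

frame 19974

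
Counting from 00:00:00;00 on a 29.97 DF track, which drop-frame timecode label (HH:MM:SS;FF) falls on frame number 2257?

Each 10-minute DF block holds 10 × 60 × 30 − 9 × 2 = 17982 frames. 2257 ÷ 17982 → 0 full blocks, remainder 2257.
Within the partial block the first minute is 1800 frames and each further minute 1798, so 1 further minute boundary passed. Total skipped labels = 18 × 0 + 2 × 1 = 2.
Non-drop label index = 2257 + 2 = 2259; at 30 labels/s that is 00:01:15:09, i.e. DF 00:01:15;09.

00:01:15;09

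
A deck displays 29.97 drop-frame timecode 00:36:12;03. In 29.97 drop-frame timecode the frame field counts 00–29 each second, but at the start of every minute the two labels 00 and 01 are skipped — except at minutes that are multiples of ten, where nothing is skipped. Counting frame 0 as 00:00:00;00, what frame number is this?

65097

As if non-drop at 30 labels/s: (0 × 3600 + 36 × 60 + 12) × 30 + 3 = 65163.
Minute boundaries passed: 36; those not divisible by 10: 36 − 3 = 33; dropped labels = 2 × 33 = 66.
Actual frame index = 65163 − 66 = 65097.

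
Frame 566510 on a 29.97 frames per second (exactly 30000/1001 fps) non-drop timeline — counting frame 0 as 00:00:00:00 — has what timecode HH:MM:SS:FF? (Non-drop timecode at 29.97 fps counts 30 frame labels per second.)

566510 ÷ 30 = 18883 full seconds, remainder 20 frames.
18883 s = 5 h 14 min 43 s.
Timecode: 05:14:43:20.

05:14:43:20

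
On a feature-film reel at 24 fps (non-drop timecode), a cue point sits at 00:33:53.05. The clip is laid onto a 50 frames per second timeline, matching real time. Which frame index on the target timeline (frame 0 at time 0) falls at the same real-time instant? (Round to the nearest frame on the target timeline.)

Source frame index: (0×3600 + 33×60 + 53) × 24 + 5 = 48797.
Real time: 48797 / (24) = 48797/24 s.
Target frame: (48797/24) × (50) = 1219925/12 ≈ 101660.417 → 101660.

frame 101660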